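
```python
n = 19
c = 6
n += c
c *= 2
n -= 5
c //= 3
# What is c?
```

Trace:
`n = 19` → n = 19
`c = 6` → c = 6
`n += c` → n = 25
`c *= 2` → c = 12
`n -= 5` → n = 20
`c //= 3` → c = 4
So c = 4

Answer: 4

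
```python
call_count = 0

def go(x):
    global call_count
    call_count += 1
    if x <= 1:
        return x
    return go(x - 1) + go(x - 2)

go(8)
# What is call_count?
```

Calls(x) = 1 + Calls(x-1) + Calls(x-2); Calls(0)=Calls(1)=1. For x=8 this gives 67.

Answer: 67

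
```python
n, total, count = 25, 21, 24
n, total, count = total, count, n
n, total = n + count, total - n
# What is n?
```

Trace:
`n, total, count = 25, 21, 24` → n = 25; total = 21; count = 24
`n, total, count = total, count, n` → n = 21; total = 24; count = 25
`n, total = n + count, total - n` → n = 46; total = 3
So n = 46

Answer: 46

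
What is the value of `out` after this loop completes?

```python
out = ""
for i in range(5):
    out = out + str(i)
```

Concatenate digits 0 to 4
`out` takes the values: "" → "0" → "01" → "012" → "0123" → "01234"

Answer: "01234"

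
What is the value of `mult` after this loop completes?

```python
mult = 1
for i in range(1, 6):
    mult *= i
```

5! = 120
`mult` takes the values: 1 → 2 → 6 → 24 → 120

Answer: 120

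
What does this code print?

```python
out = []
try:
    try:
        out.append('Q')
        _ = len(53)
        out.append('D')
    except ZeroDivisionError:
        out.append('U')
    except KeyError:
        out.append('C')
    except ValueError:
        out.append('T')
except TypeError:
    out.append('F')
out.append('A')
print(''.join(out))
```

Execution trace: 'Q' (try body) → 'F' (outer except TypeError) → 'A' (after the try/except). Output: QFA

Answer: QFA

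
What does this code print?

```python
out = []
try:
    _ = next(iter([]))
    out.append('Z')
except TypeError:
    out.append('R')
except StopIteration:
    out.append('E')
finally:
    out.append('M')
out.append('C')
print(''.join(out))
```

Execution trace: 'E' (except StopIteration) → 'M' (finally) → 'C' (after the try/except). Output: EMC

Answer: EMC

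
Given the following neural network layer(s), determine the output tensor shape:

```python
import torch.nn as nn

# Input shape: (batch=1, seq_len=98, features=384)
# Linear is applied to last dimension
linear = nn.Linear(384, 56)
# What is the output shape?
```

Input: (1, 98, 384) -> Output: (1, 98, 56)

Answer: (1, 98, 56)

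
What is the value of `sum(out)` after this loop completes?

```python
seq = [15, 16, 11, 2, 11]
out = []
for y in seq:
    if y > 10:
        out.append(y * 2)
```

Sum of doubled values > 10
`out` takes the values: [] → [30] → [30, 32] → [30, 32, 22] → [30, 32, 22, 22]
So `sum(out)` = 106

Answer: 106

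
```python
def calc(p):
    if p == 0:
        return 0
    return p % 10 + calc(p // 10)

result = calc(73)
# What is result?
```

Sum of digits of 73: 3 + 7 = 10

Answer: 10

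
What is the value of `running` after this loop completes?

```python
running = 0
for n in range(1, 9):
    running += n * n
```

Sum of squares 1² to 8² = 204
`running` takes the values: 0 → 1 → 5 → 14 → 30 → 55 → 91 → 140 → 204

Answer: 204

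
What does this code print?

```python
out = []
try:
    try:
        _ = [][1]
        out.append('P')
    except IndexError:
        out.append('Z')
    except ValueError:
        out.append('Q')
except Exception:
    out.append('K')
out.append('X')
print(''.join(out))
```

Execution trace: 'Z' (inner except IndexError) → 'X' (after the try/except). Output: ZX

Answer: ZX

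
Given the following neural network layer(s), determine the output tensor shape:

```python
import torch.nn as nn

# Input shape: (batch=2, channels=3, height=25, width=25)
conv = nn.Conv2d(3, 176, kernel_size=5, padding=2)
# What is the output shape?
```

Input: (2, 3, 25, 25) -> Output: (2, 176, 25, 25)

Answer: (2, 176, 25, 25)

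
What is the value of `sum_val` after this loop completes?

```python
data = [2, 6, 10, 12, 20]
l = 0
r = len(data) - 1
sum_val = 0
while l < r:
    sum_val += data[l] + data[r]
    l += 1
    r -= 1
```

Sum of pairs from ends
`sum_val` takes the values: 0 → 22 → 40

Answer: 40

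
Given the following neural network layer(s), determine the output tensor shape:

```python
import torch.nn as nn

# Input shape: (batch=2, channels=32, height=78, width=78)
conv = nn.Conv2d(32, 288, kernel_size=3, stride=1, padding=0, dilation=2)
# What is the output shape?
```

Input: (2, 32, 78, 78) -> Output: (2, 288, 74, 74)

Answer: (2, 288, 74, 74)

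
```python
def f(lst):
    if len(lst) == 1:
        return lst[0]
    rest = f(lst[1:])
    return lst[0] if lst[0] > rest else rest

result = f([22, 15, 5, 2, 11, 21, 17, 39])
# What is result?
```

Recursive max over [22, 15, 5, 2, 11, 21, 17, 39] = 39

Answer: 39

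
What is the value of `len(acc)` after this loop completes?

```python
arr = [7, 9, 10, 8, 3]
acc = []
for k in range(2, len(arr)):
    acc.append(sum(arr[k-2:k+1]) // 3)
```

Number of 3-element averages
`acc` takes the values: [] → [8] → [8, 9] → [8, 9, 7]
So `len(acc)` = 3

Answer: 3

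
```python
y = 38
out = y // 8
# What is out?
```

Trace:
`y = 38` → y = 38
`out = y // 8` → out = 4
So out = 4

Answer: 4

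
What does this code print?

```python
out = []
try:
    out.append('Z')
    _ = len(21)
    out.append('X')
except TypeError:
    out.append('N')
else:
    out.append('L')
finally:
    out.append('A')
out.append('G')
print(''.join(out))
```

Execution trace: 'Z' (try body) → 'N' (except TypeError) → 'A' (finally) → 'G' (after the try/except). Output: ZNAG

Answer: ZNAG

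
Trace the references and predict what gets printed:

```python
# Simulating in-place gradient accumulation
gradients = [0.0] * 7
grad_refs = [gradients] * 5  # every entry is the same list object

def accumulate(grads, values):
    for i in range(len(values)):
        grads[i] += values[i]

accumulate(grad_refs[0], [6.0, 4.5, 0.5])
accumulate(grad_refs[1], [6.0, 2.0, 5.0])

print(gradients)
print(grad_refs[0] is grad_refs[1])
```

Key concept: gradient accumulation aliasing.
Step by step:
`gradients = [0.0] * 7` → gradients = [0.0, 0.0, 0.0, 0.0, 0.0, 0.0, 0.0]
`grad_refs = [gradients] * 5` → grad_refs = [[0.0, 0.0, 0.0, 0.0, 0.0, 0.0, 0.0], [0.0, 0.0, 0.0, 0.0, 0.0, 0.0, 0.0], [0.0, 0.0, 0.0, 0.0, 0.0, 0.0, 0.0], [0.0, 0.0, 0.0, 0.0, 0.0, 0.0, 0.0], [0.0, 0.0, 0.0, 0.0, 0.0, 0.0, 0.0]]
`accumulate(grad_refs[0], [6.0, 4.5, 0.5])` → gradients = [6.0, 4.5, 0.5, 0.0, 0.0, 0.0, 0.0]; grad_refs = [[6.0, 4.5, 0.5, 0.0, 0.0, 0.0, 0.0], [6.0, 4.5, 0.5, 0.0, 0.0, 0.0, 0.0], [6.0, 4.5, 0.5, 0.0, 0.0, 0.0, 0.0], [6.0, 4.5, 0.5, 0.0, 0.0, 0.0, 0.0], [6.0, 4.5, 0.5, 0.0, 0.0, 0.0, 0.0]]
`accumulate(grad_refs[1], [6.0, 2.0, 5.0])` → gradients = [12.0, 6.5, 5.5, 0.0, 0.0, 0.0, 0.0]; grad_refs = [[12.0, 6.5, 5.5, 0.0, 0.0, 0.0, 0.0], [12.0, 6.5, 5.5, 0.0, 0.0, 0.0, 0.0], [12.0, 6.5, 5.5, 0.0, 0.0, 0.0, 0.0], [12.0, 6.5, 5.5, 0.0, 0.0, 0.0, 0.0], [12.0, 6.5, 5.5, 0.0, 0.0, 0.0, 0.0]]
`print(gradients)` → prints [12.0, 6.5, 5.5, 0.0, 0.0, 0.0, 0.0]
`print(grad_refs[0] is grad_refs[1])` → prints True

Answer:
[12.0, 6.5, 5.5, 0.0, 0.0, 0.0, 0.0]
True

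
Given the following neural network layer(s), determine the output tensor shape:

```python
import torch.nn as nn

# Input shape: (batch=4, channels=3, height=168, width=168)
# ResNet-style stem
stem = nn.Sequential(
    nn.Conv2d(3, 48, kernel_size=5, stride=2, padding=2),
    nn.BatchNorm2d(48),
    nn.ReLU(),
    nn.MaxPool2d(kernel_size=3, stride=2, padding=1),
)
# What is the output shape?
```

Input: (4, 3, 168, 168) -> after Conv2d 5x5 stride=2: (4, 48, 84, 84) -> Output: (4, 48, 42, 42)

Answer: (4, 48, 42, 42)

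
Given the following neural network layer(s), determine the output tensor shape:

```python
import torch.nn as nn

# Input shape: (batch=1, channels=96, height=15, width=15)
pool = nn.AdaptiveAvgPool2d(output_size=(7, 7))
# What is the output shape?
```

Input: (1, 96, 15, 15) -> Output: (1, 96, 7, 7)

Answer: (1, 96, 7, 7)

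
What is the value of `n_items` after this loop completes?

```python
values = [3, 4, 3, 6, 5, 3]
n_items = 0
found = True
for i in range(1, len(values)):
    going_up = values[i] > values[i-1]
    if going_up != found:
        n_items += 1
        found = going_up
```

Count direction changes in [3, 4, 3, 6, 5, 3]
`n_items` takes the values: 0 → 1 → 2 → 3

Answer: 3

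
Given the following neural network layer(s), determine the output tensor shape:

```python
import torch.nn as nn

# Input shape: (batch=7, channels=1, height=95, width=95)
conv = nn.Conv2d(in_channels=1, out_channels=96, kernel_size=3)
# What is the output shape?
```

Input: (7, 1, 95, 95) -> Output: (7, 96, 93, 93)

Answer: (7, 96, 93, 93)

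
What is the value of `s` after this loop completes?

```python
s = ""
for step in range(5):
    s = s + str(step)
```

Concatenate digits 0 to 4
`s` takes the values: "" → "0" → "01" → "012" → "0123" → "01234"

Answer: "01234"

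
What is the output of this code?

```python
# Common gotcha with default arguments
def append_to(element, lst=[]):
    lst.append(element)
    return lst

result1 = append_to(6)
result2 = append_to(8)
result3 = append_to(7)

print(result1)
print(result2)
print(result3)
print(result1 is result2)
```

Key concept: mutable default argument gotcha.
Step by step:
`result1 = append_to(6)` → result1 = [6]
`result2 = append_to(8)` → result1 = [6, 8] (same object as result2); result2 = [6, 8] (same object as result1)
`result3 = append_to(7)` → result1 = [6, 8, 7] (same object as result2, result3); result2 = [6, 8, 7] (same object as result1, result3); result3 = [6, 8, 7] (same object as result1, result2)
`print(result1)` → prints [6, 8, 7]
`print(result2)` → prints [6, 8, 7]
`print(result3)` → prints [6, 8, 7]
`print(result1 is result2)` → prints True

Answer:
[6, 8, 7]
[6, 8, 7]
[6, 8, 7]
True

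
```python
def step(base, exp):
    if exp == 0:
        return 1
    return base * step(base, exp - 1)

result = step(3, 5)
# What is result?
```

step(3, 5) = 3 * 3 * 3 * 3 * 3 = 243

Answer: 243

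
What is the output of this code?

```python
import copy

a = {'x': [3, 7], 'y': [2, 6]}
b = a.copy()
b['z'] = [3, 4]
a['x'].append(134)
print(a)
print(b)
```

Key concept: shallow copy of dict with mutable values.
Step by step:
`a = {'x': [3, 7], 'y': [2, 6]}` → a = {'x': [3, 7], 'y': [2, 6]}
`b = a.copy()` → b = {'x': [3, 7], 'y': [2, 6]}
`b['z'] = [3, 4]` → b = {'x': [3, 7], 'y': [2, 6], 'z': [3, 4]}
`a['x'].append(134)` → a = {'x': [3, 7, 134], 'y': [2, 6]}; b = {'x': [3, 7, 134], 'y': [2, 6], 'z': [3, 4]}
`print(a)` → prints {'x': [3, 7, 134], 'y': [2, 6]}
`print(b)` → prints {'x': [3, 7, 134], 'y': [2, 6], 'z': [3, 4]}

Answer:
{'x': [3, 7, 134], 'y': [2, 6]}
{'x': [3, 7, 134], 'y': [2, 6], 'z': [3, 4]}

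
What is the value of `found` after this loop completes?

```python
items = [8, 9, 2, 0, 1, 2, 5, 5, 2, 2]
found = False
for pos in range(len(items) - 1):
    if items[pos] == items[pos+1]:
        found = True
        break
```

Check consecutive duplicates in [8, 9, 2, 0, 1, 2, 5, 5, 2, 2]
`found` takes the values: False → True

Answer: True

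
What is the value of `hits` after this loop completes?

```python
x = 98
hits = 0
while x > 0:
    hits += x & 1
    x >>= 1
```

Count set bits in 98 (binary: 0b1100010)
`hits` takes the values: 0 → 1 → 2 → 3

Answer: 3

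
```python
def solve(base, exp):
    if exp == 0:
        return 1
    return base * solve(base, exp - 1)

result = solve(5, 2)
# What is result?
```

solve(5, 2) = 5 * 5 = 25

Answer: 25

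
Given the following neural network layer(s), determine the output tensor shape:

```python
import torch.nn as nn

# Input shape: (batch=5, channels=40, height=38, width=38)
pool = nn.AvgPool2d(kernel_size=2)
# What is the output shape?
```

Input: (5, 40, 38, 38) -> Output: (5, 40, 19, 19)

Answer: (5, 40, 19, 19)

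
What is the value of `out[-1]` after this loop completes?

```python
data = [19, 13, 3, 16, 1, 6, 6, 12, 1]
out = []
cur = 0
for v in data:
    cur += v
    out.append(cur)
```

Cumulative sum ends at 77
`out` takes the values: [] → [19] → [19, 32] → [19, 32, 35] → [19, 32, 35, 51] → [19, 32, 35, 51, 52] → [19, 32, 35, 51, 52, 58] → [19, 32, 35, 51, 52, 58, 64] → [19, 32, 35, 51, 52, 58, 64, 76] → [19, 32, 35, 51, 52, 58, 64, 76, 77]
So `out[-1]` = 77

Answer: 77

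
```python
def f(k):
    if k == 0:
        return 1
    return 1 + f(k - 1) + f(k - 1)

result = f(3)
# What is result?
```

f(k) = 1 + 2·f(k-1), f(0)=1. Closed form: (1+1)·2^3 - 1 = 15.

Answer: 15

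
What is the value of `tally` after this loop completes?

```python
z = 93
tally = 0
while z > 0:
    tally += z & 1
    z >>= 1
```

Count set bits in 93 (binary: 0b1011101)
`tally` takes the values: 0 → 1 → 2 → 3 → 4 → 5

Answer: 5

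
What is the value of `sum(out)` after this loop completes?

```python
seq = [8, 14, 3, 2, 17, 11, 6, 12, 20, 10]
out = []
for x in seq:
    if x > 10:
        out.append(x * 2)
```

Sum of doubled values > 10
`out` takes the values: [] → [28] → [28, 34] → [28, 34, 22] → [28, 34, 22, 24] → [28, 34, 22, 24, 40]
So `sum(out)` = 148

Answer: 148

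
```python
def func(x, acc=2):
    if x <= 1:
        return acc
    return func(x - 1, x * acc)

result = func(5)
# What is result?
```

Accumulator trace (n, acc): (5, 2) -> (4, 10) -> (3, 40) -> (2, 120) -> (1, 240) -> return 240

Answer: 240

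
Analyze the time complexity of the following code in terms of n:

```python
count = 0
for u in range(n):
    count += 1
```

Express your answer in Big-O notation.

Each loop level contributes: n. Multiplying the contributions gives O(n).

Answer: O(n)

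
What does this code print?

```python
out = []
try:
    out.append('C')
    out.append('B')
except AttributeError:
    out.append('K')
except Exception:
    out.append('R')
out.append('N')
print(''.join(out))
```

Execution trace: 'C' (try body) → 'B' (try body, no exception) → 'N' (after the try/except). Output: CBN

Answer: CBN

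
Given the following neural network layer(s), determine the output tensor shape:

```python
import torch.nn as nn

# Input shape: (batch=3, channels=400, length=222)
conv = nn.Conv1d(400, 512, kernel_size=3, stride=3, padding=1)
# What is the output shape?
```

Input: (3, 400, 222) -> Output: (3, 512, 74)

Answer: (3, 512, 74)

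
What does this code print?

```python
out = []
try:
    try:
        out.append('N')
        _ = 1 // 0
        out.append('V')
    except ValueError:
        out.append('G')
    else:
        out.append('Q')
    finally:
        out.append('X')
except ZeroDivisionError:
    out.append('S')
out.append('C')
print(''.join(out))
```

Execution trace: 'N' (inner try body) → 'X' (inner finally) → 'S' (outer except ZeroDivisionError) → 'C' (after the try/except). Output: NXSC

Answer: NXSC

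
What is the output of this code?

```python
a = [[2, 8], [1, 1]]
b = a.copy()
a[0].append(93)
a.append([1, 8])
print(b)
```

Key concept: shallow copy with nested lists.
Step by step:
`a = [[2, 8], [1, 1]]` → a = [[2, 8], [1, 1]]
`b = a.copy()` → b = [[2, 8], [1, 1]]
`a[0].append(93)` → a = [[2, 8, 93], [1, 1]]; b = [[2, 8, 93], [1, 1]]
`a.append([1, 8])` → a = [[2, 8, 93], [1, 1], [1, 8]]
`print(b)` → prints [[2, 8, 93], [1, 1]]

Answer: [[2, 8, 93], [1, 1]]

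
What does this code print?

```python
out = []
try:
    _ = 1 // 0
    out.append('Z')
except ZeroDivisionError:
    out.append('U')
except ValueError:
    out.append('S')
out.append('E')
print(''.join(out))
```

Execution trace: 'U' (except ZeroDivisionError) → 'E' (after the try/except). Output: UE

Answer: UE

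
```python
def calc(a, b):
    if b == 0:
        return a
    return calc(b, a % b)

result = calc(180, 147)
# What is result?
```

calc(180, 147) -> calc(147, 33) -> calc(33, 15) -> calc(15, 3) -> calc(3, 0) -> 3

Answer: 3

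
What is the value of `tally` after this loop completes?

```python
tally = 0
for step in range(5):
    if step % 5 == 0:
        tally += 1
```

Count numbers divisible by 5 in range(5)
`tally` takes the values: 0 → 1

Answer: 1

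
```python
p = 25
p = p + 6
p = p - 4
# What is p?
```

Trace:
`p = 25` → p = 25
`p = p + 6` → p = 31
`p = p - 4` → p = 27
So p = 27

Answer: 27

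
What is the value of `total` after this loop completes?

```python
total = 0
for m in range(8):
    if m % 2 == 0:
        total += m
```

Sum of even numbers 0 to 7
`total` takes the values: 0 → 2 → 6 → 12

Answer: 12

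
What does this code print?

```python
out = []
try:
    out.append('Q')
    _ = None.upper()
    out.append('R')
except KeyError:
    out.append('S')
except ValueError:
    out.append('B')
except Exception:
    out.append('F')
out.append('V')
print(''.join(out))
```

Execution trace: 'Q' (try body) → 'F' (except Exception) → 'V' (after the try/except). Output: QFV

Answer: QFV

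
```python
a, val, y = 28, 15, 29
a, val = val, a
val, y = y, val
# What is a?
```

Trace:
`a, val, y = 28, 15, 29` → a = 28; val = 15; y = 29
`a, val = val, a` → a = 15; val = 28
`val, y = y, val` → val = 29; y = 28
So a = 15

Answer: 15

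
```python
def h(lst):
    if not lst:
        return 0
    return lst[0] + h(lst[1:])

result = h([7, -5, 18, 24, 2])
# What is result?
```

7 + (-5) + 18 + 24 + 2 + 0 = 46

Answer: 46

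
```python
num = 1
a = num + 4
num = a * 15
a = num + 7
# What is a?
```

Trace:
`num = 1` → num = 1
`a = num + 4` → a = 5
`num = a * 15` → num = 75
`a = num + 7` → a = 82
So a = 82

Answer: 82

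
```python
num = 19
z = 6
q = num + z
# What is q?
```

Trace:
`num = 19` → num = 19
`z = 6` → z = 6
`q = num + z` → q = 25
So q = 25

Answer: 25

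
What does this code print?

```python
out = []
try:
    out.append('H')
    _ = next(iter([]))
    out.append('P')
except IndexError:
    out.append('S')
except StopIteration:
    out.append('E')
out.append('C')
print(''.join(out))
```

Execution trace: 'H' (try body) → 'E' (except StopIteration) → 'C' (after the try/except). Output: HEC

Answer: HEC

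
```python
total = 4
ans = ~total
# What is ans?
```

Trace:
`total = 4` → total = 4
`ans = ~total` → ans = -5
So ans = -5

Answer: -5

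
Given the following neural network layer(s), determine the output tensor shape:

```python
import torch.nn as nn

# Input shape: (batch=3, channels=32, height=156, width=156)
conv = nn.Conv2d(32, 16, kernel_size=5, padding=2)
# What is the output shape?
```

Input: (3, 32, 156, 156) -> Output: (3, 16, 156, 156)

Answer: (3, 16, 156, 156)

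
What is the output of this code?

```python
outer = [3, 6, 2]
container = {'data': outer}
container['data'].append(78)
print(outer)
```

Key concept: dict holds reference to list.
Step by step:
`outer = [3, 6, 2]` → outer = [3, 6, 2]
`container = {'data': outer}` → container = {'data': [3, 6, 2]}
`container['data'].append(78)` → outer = [3, 6, 2, 78]; container = {'data': [3, 6, 2, 78]}
`print(outer)` → prints [3, 6, 2, 78]

Answer: [3, 6, 2, 78]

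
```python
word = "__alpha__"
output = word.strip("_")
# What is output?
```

Trace:
`word = "__alpha__"` → word = '__alpha__'
`output = word.strip("_")` → output = 'alpha'
So output = 'alpha'

Answer: 'alpha'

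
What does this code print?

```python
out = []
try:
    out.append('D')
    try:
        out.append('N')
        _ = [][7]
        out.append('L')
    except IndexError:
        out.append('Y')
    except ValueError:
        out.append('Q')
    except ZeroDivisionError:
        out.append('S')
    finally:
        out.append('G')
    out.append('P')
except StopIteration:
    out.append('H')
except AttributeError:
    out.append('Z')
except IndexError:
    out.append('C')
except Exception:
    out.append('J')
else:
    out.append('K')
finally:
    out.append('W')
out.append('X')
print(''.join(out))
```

Execution trace: 'D' (try body) → 'N' (inner try body) → 'Y' (inner except IndexError) → 'G' (inner finally) → 'P' (try body, no exception) → 'K' (else) → 'W' (finally) → 'X' (after the try/except). Output: DNYGPKWX

Answer: DNYGPKWX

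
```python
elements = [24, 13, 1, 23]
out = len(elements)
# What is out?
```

Trace:
`elements = [24, 13, 1, 23]` → elements = [24, 13, 1, 23]
`out = len(elements)` → out = 4
So out = 4

Answer: 4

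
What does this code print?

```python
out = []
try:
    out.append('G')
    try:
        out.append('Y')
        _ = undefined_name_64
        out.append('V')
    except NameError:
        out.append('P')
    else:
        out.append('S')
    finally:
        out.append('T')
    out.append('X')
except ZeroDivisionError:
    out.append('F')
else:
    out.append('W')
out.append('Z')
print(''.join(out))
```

Execution trace: 'G' (try body) → 'Y' (inner try body) → 'P' (inner except NameError) → 'T' (inner finally) → 'X' (try body, no exception) → 'W' (else) → 'Z' (after the try/except). Output: GYPTXWZ

Answer: GYPTXWZ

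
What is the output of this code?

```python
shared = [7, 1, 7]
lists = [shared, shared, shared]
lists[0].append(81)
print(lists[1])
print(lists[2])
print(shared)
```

Key concept: list of same reference.
Step by step:
`shared = [7, 1, 7]` → shared = [7, 1, 7]
`lists = [shared, shared, shared]` → lists = [[7, 1, 7], [7, 1, 7], [7, 1, 7]]
`lists[0].append(81)` → shared = [7, 1, 7, 81]; lists = [[7, 1, 7, 81], [7, 1, 7, 81], [7, 1, 7, 81]]
`print(lists[1])` → prints [7, 1, 7, 81]
`print(lists[2])` → prints [7, 1, 7, 81]
`print(shared)` → prints [7, 1, 7, 81]

Answer:
[7, 1, 7, 81]
[7, 1, 7, 81]
[7, 1, 7, 81]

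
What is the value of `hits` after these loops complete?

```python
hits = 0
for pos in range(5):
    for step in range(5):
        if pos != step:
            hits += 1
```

5² - 5 (exclude diagonal)
`hits` takes the values: 0 → 1 → 2 → 3 → 4 → 5 → 6 → 7 → 8 → 9 → 10 → 11 → 12 → 13 → 14 → 15 → 16 → 17 → 18 → 19 → 20

Answer: 20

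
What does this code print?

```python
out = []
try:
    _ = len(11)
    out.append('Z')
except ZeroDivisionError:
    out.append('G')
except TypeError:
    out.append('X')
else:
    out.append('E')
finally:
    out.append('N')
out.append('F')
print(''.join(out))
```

Execution trace: 'X' (except TypeError) → 'N' (finally) → 'F' (after the try/except). Output: XNF

Answer: XNF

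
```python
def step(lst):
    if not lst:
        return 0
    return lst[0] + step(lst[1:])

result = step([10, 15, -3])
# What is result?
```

10 + 15 + (-3) + 0 = 22

Answer: 22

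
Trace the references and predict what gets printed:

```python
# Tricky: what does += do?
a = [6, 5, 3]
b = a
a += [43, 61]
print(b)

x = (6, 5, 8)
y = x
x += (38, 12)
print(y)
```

Key concept: += behavior differs for mutable vs immutable.
Step by step:
`a = [6, 5, 3]` → a = [6, 5, 3]
`b = a` → b = [6, 5, 3] (same object as a)
`a += [43, 61]` → a = [6, 5, 3, 43, 61] (same object as b); b = [6, 5, 3, 43, 61] (same object as a)
`print(b)` → prints [6, 5, 3, 43, 61]
`x = (6, 5, 8)` → x = (6, 5, 8)
`y = x` → y = (6, 5, 8)
`x += (38, 12)` → x = (6, 5, 8, 38, 12)
`print(y)` → prints (6, 5, 8)

Answer:
[6, 5, 3, 43, 61]
(6, 5, 8)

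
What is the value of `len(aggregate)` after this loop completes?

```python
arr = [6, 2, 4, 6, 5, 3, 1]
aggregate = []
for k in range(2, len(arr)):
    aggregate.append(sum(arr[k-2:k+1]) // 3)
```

Number of 3-element averages
`aggregate` takes the values: [] → [4] → [4, 4] → [4, 4, 5] → [4, 4, 5, 4] → [4, 4, 5, 4, 3]
So `len(aggregate)` = 5

Answer: 5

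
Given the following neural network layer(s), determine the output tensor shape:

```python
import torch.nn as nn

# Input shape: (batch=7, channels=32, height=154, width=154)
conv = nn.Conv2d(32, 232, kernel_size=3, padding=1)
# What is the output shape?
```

Input: (7, 32, 154, 154) -> Output: (7, 232, 154, 154)

Answer: (7, 232, 154, 154)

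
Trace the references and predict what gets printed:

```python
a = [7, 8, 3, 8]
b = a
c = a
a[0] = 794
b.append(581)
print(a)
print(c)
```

Key concept: multiple aliases.
Step by step:
`a = [7, 8, 3, 8]` → a = [7, 8, 3, 8]
`b = a` → b = [7, 8, 3, 8] (same object as a)
`c = a` → c = [7, 8, 3, 8] (same object as a, b)
`a[0] = 794` → a = [794, 8, 3, 8] (same object as b, c); b = [794, 8, 3, 8] (same object as a, c); c = [794, 8, 3, 8] (same object as a, b)
`b.append(581)` → a = [794, 8, 3, 8, 581] (same object as b, c); b = [794, 8, 3, 8, 581] (same object as a, c); c = [794, 8, 3, 8, 581] (same object as a, b)
`print(a)` → prints [794, 8, 3, 8, 581]
`print(c)` → prints [794, 8, 3, 8, 581]

Answer:
[794, 8, 3, 8, 581]
[794, 8, 3, 8, 581]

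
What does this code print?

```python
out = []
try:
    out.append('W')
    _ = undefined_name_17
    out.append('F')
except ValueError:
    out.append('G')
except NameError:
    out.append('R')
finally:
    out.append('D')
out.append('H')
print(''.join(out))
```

Execution trace: 'W' (try body) → 'R' (except NameError) → 'D' (finally) → 'H' (after the try/except). Output: WRDH

Answer: WRDH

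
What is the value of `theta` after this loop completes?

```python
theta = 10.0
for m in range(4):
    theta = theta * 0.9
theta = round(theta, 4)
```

Exponential decay: 10.0 * 0.9^4
`theta` takes the values: 10.0 → 9.0 → 8.1 → 7.29 → 6.561

Answer: 6.561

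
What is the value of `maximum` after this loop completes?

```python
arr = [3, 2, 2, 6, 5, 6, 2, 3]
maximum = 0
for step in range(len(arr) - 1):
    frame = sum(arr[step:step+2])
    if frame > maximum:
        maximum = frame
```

Max sum of 2-element window in [3, 2, 2, 6, 5, 6, 2, 3]
`maximum` takes the values: 0 → 5 → 8 → 11

Answer: 11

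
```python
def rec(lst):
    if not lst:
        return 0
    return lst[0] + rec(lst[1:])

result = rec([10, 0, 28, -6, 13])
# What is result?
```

10 + 0 + 28 + (-6) + 13 + 0 = 45

Answer: 45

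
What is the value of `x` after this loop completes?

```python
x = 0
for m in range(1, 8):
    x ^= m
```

XOR of 1 to 7
`x` takes the values: 0 → 1 → 3 → 0 → 4 → 1 → 7 → 0

Answer: 0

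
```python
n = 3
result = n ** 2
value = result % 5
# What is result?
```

Trace:
`n = 3` → n = 3
`result = n ** 2` → result = 9
`value = result % 5` → value = 4
So result = 9

Answer: 9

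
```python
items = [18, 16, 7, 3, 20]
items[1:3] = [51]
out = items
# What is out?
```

Trace:
`items = [18, 16, 7, 3, 20]` → items = [18, 16, 7, 3, 20]
`items[1:3] = [51]` → items = [18, 51, 3, 20]
`out = items` → out = [18, 51, 3, 20]
So out = [18, 51, 3, 20]

Answer: [18, 51, 3, 20]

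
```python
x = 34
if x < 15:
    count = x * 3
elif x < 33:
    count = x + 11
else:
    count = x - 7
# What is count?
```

Trace:
`x = 34` → x = 34
`if x < 15: ...` → x < 15 is False, x < 33 is False, take else branch → count = 27
So count = 27

Answer: 27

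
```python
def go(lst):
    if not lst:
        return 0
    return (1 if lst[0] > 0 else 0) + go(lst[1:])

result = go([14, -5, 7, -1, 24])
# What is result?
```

Count of positive elements in [14, -5, 7, -1, 24] = 3

Answer: 3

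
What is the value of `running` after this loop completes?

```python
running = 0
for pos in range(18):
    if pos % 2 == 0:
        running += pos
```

Sum of even numbers 0 to 17
`running` takes the values: 0 → 2 → 6 → 12 → 20 → 30 → 42 → 56 → 72

Answer: 72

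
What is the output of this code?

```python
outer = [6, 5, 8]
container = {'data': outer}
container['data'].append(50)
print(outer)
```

Key concept: dict holds reference to list.
Step by step:
`outer = [6, 5, 8]` → outer = [6, 5, 8]
`container = {'data': outer}` → container = {'data': [6, 5, 8]}
`container['data'].append(50)` → outer = [6, 5, 8, 50]; container = {'data': [6, 5, 8, 50]}
`print(outer)` → prints [6, 5, 8, 50]

Answer: [6, 5, 8, 50]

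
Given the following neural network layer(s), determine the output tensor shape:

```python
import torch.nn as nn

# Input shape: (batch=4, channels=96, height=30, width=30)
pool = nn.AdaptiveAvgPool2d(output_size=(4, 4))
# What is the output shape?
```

Input: (4, 96, 30, 30) -> Output: (4, 96, 4, 4)

Answer: (4, 96, 4, 4)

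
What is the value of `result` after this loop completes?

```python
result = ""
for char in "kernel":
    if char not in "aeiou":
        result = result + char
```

Remove vowels from 'kernel'
`result` takes the values: "" → "k" → "kr" → "krn" → "krnl"

Answer: "krnl"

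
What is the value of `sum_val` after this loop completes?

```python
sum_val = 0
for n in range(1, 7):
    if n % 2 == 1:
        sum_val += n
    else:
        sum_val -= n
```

Add odd, subtract even
`sum_val` takes the values: 0 → 1 → -1 → 2 → -2 → 3 → -3

Answer: -3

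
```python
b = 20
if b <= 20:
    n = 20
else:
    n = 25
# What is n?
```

Trace:
`b = 20` → b = 20
`if b <= 20: ...` → b <= 20 is True → n = 20
So n = 20

Answer: 20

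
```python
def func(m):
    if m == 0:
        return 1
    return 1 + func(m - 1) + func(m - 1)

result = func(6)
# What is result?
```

func(m) = 1 + 2·func(m-1), func(0)=1. Closed form: (1+1)·2^6 - 1 = 127.

Answer: 127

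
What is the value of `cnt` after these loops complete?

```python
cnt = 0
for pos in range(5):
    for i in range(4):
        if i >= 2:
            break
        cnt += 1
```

Inner breaks at 2, outer runs 5 times
`cnt` takes the values: 0 → 1 → 2 → 3 → 4 → 5 → 6 → 7 → 8 → 9 → 10

Answer: 10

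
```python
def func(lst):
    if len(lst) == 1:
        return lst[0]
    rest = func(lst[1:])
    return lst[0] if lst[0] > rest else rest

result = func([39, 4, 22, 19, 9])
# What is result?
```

Recursive max over [39, 4, 22, 19, 9] = 39

Answer: 39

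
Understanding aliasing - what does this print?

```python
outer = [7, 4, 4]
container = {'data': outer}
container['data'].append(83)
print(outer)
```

Key concept: dict holds reference to list.
Step by step:
`outer = [7, 4, 4]` → outer = [7, 4, 4]
`container = {'data': outer}` → container = {'data': [7, 4, 4]}
`container['data'].append(83)` → outer = [7, 4, 4, 83]; container = {'data': [7, 4, 4, 83]}
`print(outer)` → prints [7, 4, 4, 83]

Answer: [7, 4, 4, 83]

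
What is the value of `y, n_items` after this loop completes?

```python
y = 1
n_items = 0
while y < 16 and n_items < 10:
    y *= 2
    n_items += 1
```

Double until >= 16 or 10 iterations
`y, n_items` takes the values: (1, 0) → (2, 0) → (2, 1) → (4, 1) → (4, 2) → (8, 2) → (8, 3) → (16, 3) → (16, 4)

Answer: 16, 4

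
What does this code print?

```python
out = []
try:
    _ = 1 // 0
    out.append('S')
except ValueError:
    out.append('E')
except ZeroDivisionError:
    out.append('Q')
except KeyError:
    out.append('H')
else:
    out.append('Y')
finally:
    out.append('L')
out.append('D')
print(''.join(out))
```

Execution trace: 'Q' (except ZeroDivisionError) → 'L' (finally) → 'D' (after the try/except). Output: QLD

Answer: QLD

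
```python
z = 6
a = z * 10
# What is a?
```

Trace:
`z = 6` → z = 6
`a = z * 10` → a = 60
So a = 60

Answer: 60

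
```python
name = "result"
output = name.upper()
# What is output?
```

Trace:
`name = "result"` → name = 'result'
`output = name.upper()` → output = 'RESULT'
So output = 'RESULT'

Answer: 'RESULT'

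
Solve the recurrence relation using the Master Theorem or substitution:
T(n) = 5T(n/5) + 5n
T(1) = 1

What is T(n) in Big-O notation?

By Master Theorem: a=5, b=5, f(n)=5n. Since log_5(5) = 1 and f(n) = Θ(n^1), Case 2 applies. T(n) = O(n log n).

Answer: O(n log n)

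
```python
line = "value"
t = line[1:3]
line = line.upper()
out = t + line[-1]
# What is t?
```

Trace:
`line = "value"` → line = 'value'
`t = line[1:3]` → t = 'al'
`line = line.upper()` → line = 'VALUE'
`out = t + line[-1]` → out = 'alE'
So t = 'al'

Answer: 'al'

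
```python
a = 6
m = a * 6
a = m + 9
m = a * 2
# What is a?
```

Trace:
`a = 6` → a = 6
`m = a * 6` → m = 36
`a = m + 9` → a = 45
`m = a * 2` → m = 90
So a = 45

Answer: 45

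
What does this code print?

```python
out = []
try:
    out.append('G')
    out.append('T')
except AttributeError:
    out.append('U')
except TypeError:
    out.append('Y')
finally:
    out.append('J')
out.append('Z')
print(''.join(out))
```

Execution trace: 'G' (try body) → 'T' (try body, no exception) → 'J' (finally) → 'Z' (after the try/except). Output: GTJZ

Answer: GTJZ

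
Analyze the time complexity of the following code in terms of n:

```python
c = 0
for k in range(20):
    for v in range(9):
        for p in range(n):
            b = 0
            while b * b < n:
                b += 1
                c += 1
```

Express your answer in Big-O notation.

Each loop level contributes: 1 × 1 × n × √n. Multiplying the contributions gives O(n√n).

Answer: O(n√n)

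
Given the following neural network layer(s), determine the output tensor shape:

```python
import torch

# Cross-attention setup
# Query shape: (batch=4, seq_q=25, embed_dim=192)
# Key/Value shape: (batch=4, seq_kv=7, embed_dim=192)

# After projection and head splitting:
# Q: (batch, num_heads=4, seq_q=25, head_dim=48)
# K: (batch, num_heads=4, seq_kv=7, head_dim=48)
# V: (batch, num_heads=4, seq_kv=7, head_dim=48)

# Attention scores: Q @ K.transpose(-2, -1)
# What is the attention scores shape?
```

Input: (4, 25, 192) -> Output: (4, 4, 25, 7)

Answer: (4, 4, 25, 7)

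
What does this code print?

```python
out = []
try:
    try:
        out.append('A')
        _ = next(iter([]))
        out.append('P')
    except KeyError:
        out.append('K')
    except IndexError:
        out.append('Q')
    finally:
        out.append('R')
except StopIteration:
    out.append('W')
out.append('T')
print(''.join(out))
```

Execution trace: 'A' (try body) → 'R' (finally) → 'W' (outer except StopIteration) → 'T' (after the try/except). Output: ARWT

Answer: ARWT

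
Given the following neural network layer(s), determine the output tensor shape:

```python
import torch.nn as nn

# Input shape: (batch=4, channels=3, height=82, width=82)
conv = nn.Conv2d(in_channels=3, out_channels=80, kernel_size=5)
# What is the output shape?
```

Input: (4, 3, 82, 82) -> Output: (4, 80, 78, 78)

Answer: (4, 80, 78, 78)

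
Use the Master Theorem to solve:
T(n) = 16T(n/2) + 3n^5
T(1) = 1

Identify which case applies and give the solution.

a=16, b=2, f(n)=3n^5. log_2(16) = 4. Since c=5 > 4 and the regularity condition holds (16(n/2)^5 = (16/2^5)n^5 with 16/2^5 < 1), Case 3 applies: T(n) = Θ(f(n)) = O(n^5).

Answer: O(n^5) - Case 3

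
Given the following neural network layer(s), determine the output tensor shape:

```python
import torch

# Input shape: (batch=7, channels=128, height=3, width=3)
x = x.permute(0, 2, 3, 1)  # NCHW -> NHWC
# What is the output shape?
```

Input: (7, 128, 3, 3) -> Output: (7, 3, 3, 128)

Answer: (7, 3, 3, 128)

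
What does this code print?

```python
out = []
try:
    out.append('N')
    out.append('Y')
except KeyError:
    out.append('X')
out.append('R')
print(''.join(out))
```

Execution trace: 'N' (try body) → 'Y' (try body, no exception) → 'R' (after the try/except). Output: NYR

Answer: NYR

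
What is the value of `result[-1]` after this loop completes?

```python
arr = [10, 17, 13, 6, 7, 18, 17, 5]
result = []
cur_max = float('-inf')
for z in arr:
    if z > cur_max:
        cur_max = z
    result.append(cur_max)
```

Running max ends at 18
`result` takes the values: [] → [10] → [10, 17] → [10, 17, 17] → [10, 17, 17, 17] → [10, 17, 17, 17, 17] → [10, 17, 17, 17, 17, 18] → [10, 17, 17, 17, 17, 18, 18] → [10, 17, 17, 17, 17, 18, 18, 18]
So `result[-1]` = 18

Answer: 18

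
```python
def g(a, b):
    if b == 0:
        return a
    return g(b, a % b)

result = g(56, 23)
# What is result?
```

g(56, 23) -> g(23, 10) -> g(10, 3) -> g(3, 1) -> g(1, 0) -> 1

Answer: 1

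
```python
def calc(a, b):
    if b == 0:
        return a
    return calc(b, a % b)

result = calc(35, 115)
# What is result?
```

calc(35, 115) -> calc(115, 35) -> calc(35, 10) -> calc(10, 5) -> calc(5, 0) -> 5

Answer: 5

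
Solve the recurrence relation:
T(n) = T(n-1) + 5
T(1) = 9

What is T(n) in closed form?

Unrolling: T(n) = T(1) + 5·(n-1) = 9 + 5(n-1) = 5n + 4.

Answer: T(n) = 5n + 4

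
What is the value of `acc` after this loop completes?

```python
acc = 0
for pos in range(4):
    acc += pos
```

Sum of 0 to 3 = 6
`acc` takes the values: 0 → 1 → 3 → 6

Answer: 6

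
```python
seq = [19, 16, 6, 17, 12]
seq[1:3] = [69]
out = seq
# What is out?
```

Trace:
`seq = [19, 16, 6, 17, 12]` → seq = [19, 16, 6, 17, 12]
`seq[1:3] = [69]` → seq = [19, 69, 17, 12]
`out = seq` → out = [19, 69, 17, 12]
So out = [19, 69, 17, 12]

Answer: [19, 69, 17, 12]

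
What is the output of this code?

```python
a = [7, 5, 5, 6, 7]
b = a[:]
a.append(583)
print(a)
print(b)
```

Key concept: slice [:] creates copy.
Step by step:
`a = [7, 5, 5, 6, 7]` → a = [7, 5, 5, 6, 7]
`b = a[:]` → b = [7, 5, 5, 6, 7]
`a.append(583)` → a = [7, 5, 5, 6, 7, 583]
`print(a)` → prints [7, 5, 5, 6, 7, 583]
`print(b)` → prints [7, 5, 5, 6, 7]

Answer:
[7, 5, 5, 6, 7, 583]
[7, 5, 5, 6, 7]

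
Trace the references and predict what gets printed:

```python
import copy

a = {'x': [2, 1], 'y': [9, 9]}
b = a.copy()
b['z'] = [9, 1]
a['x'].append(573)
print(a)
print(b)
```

Key concept: shallow copy of dict with mutable values.
Step by step:
`a = {'x': [2, 1], 'y': [9, 9]}` → a = {'x': [2, 1], 'y': [9, 9]}
`b = a.copy()` → b = {'x': [2, 1], 'y': [9, 9]}
`b['z'] = [9, 1]` → b = {'x': [2, 1], 'y': [9, 9], 'z': [9, 1]}
`a['x'].append(573)` → a = {'x': [2, 1, 573], 'y': [9, 9]}; b = {'x': [2, 1, 573], 'y': [9, 9], 'z': [9, 1]}
`print(a)` → prints {'x': [2, 1, 573], 'y': [9, 9]}
`print(b)` → prints {'x': [2, 1, 573], 'y': [9, 9], 'z': [9, 1]}

Answer:
{'x': [2, 1, 573], 'y': [9, 9]}
{'x': [2, 1, 573], 'y': [9, 9], 'z': [9, 1]}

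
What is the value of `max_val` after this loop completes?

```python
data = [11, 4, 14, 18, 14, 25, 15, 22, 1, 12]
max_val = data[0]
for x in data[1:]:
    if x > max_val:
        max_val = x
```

Maximum of [11, 4, 14, 18, 14, 25, 15, 22, 1, 12]
`max_val` takes the values: 11 → 14 → 18 → 25

Answer: 25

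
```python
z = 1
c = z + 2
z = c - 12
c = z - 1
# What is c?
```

Trace:
`z = 1` → z = 1
`c = z + 2` → c = 3
`z = c - 12` → z = -9
`c = z - 1` → c = -10
So c = -10

Answer: -10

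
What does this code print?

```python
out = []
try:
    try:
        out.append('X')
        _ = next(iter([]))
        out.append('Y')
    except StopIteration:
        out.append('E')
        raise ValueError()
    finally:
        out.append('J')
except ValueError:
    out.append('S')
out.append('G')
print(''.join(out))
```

Execution trace: 'X' (inner try body) → 'E' (inner except StopIteration) → 'J' (inner finally) → 'S' (outer except ValueError) → 'G' (after the try/except). Output: XEJSG

Answer: XEJSG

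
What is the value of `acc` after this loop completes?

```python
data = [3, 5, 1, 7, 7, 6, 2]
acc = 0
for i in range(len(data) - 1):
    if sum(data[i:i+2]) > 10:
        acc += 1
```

Count windows with sum > 10
`acc` takes the values: 0 → 1 → 2

Answer: 2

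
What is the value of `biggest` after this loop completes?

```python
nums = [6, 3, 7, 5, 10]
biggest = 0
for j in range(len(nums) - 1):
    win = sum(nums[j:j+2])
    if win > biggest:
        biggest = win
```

Max sum of 2-element window in [6, 3, 7, 5, 10]
`biggest` takes the values: 0 → 9 → 10 → 12 → 15

Answer: 15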